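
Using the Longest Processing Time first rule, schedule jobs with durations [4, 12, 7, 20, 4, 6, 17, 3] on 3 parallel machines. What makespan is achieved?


Sort jobs in decreasing order (LPT): [20, 17, 12, 7, 6, 4, 4, 3]
Assign each job to the least loaded machine:
  Machine 1: jobs [20, 4], load = 24
  Machine 2: jobs [17, 6, 3], load = 26
  Machine 3: jobs [12, 7, 4], load = 23
Makespan = max load = 26

26


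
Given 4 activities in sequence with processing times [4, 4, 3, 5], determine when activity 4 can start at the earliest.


Activity 4 starts after activities 1 through 3 complete.
Predecessor durations: [4, 4, 3]
ES = 4 + 4 + 3 = 11

11


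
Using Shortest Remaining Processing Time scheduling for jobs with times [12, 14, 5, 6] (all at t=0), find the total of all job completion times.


Since all jobs arrive at t=0, SRPT equals SPT ordering.
SPT order: [5, 6, 12, 14]
Completion times:
  Job 1: p=5, C=5
  Job 2: p=6, C=11
  Job 3: p=12, C=23
  Job 4: p=14, C=37
Total completion time = 5 + 11 + 23 + 37 = 76

76


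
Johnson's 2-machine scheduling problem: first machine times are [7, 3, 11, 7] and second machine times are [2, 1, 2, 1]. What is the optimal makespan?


Apply Johnson's rule:
  Group 1 (a <= b): []
  Group 2 (a > b): [(1, 7, 2), (3, 11, 2), (2, 3, 1), (4, 7, 1)]
Optimal job order: [1, 3, 2, 4]
Schedule:
  Job 1: M1 done at 7, M2 done at 9
  Job 3: M1 done at 18, M2 done at 20
  Job 2: M1 done at 21, M2 done at 22
  Job 4: M1 done at 28, M2 done at 29
Makespan = 29

29


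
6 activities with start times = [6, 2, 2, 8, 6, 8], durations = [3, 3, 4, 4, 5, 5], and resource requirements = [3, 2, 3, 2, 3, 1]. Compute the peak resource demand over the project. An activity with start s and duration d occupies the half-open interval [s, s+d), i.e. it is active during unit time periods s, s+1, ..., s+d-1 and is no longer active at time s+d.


Each activity i is active on [start_i, start_i + duration_i).
Compute total resource usage per time slot:
  t=0: active resources = [], total = 0
  t=1: active resources = [], total = 0
  t=2: active resources = [2, 3], total = 5
  t=3: active resources = [2, 3], total = 5
  t=4: active resources = [2, 3], total = 5
  t=5: active resources = [3], total = 3
  t=6: active resources = [3, 3], total = 6
  t=7: active resources = [3, 3], total = 6
  t=8: active resources = [3, 2, 3, 1], total = 9
  t=9: active resources = [2, 3, 1], total = 6
  t=10: active resources = [2, 3, 1], total = 6
  t=11: active resources = [2, 1], total = 3
  t=12: active resources = [1], total = 1
Peak resource demand = 9

9


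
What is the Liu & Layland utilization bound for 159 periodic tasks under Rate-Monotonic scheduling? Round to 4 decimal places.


Compute 2^(1/159) = 1.0043689323
Subtract 1: 1.0043689323 - 1 = 0.0043689323
Multiply by n: 159 * 0.0043689323 = 0.6946602357
Round to 4 dp: 0.6947

0.6947


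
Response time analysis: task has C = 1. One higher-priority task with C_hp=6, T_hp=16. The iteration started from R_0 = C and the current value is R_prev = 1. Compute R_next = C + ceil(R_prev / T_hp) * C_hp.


R_next = C + ceil(R_prev / T_hp) * C_hp
ceil(1 / 16) = ceil(0.0625) = 1
Interference = 1 * 6 = 6
R_next = 1 + 6 = 7

7


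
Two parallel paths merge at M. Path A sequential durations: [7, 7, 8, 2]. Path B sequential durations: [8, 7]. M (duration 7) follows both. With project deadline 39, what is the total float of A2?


Forward pass: ES(A2) = sum of predecessors on chain A = 7
EF = ES + duration = 7 + 7 = 14
Backward pass: LF(M) = deadline = 39; LS(M) = 39 - 7 = 32
LF(A2) = LS(M) - sum(successors on chain A) = 32 - 10 = 22
LS = LF - duration = 22 - 7 = 15
Total float = LS - ES = 15 - 7 = 8

8


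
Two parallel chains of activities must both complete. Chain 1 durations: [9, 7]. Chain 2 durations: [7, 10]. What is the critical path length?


Path A total = 9 + 7 = 16
Path B total = 7 + 10 = 17
Critical path = longest path = max(16, 17) = 17

17


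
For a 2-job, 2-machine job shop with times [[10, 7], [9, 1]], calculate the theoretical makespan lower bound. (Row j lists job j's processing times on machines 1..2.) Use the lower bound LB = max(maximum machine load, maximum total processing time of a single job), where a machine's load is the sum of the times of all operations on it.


Machine loads:
  Machine 1: 10 + 9 = 19
  Machine 2: 7 + 1 = 8
Max machine load = 19
Job totals:
  Job 1: 17
  Job 2: 10
Max job total = 17
Lower bound = max(19, 17) = 19

19


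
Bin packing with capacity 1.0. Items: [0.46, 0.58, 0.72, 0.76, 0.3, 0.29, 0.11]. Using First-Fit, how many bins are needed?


Place items sequentially using First-Fit:
  Item 0.46 -> new Bin 1
  Item 0.58 -> new Bin 2
  Item 0.72 -> new Bin 3
  Item 0.76 -> new Bin 4
  Item 0.3 -> Bin 1 (now 0.76)
  Item 0.29 -> Bin 2 (now 0.87)
  Item 0.11 -> Bin 1 (now 0.87)
Total bins used = 4

4


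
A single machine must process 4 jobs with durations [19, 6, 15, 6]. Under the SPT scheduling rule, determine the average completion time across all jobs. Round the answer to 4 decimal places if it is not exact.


Sort jobs by processing time (SPT order): [6, 6, 15, 19]
Compute completion times sequentially:
  Job 1: processing = 6, completes at 6
  Job 2: processing = 6, completes at 12
  Job 3: processing = 15, completes at 27
  Job 4: processing = 19, completes at 46
Sum of completion times = 91
Average completion time = 91/4 = 22.75

22.75


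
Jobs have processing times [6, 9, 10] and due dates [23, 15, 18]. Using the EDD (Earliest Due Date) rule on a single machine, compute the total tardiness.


Sort by due date (EDD order): [(9, 15), (10, 18), (6, 23)]
Compute completion times and tardiness:
  Job 1: p=9, d=15, C=9, tardiness=max(0,9-15)=0
  Job 2: p=10, d=18, C=19, tardiness=max(0,19-18)=1
  Job 3: p=6, d=23, C=25, tardiness=max(0,25-23)=2
Total tardiness = 3

3


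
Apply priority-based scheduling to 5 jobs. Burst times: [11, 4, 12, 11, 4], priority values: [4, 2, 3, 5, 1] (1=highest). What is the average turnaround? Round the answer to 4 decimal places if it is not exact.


Sort by priority (ascending = highest first):
Order: [(1, 4), (2, 4), (3, 12), (4, 11), (5, 11)]
Completion times:
  Priority 1, burst=4, C=4
  Priority 2, burst=4, C=8
  Priority 3, burst=12, C=20
  Priority 4, burst=11, C=31
  Priority 5, burst=11, C=42
Average turnaround = 105/5 = 21.0

21.0


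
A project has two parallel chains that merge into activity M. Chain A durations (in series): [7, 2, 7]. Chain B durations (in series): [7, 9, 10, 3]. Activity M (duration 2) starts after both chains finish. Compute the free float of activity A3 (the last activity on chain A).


ES(A3) = sum of predecessors on chain A = 9
EF(A3) = ES + duration = 9 + 7 = 16
Successor of A3 is M. ES(M) = max(sum(A), sum(B)) = max(16, 29) = 29
Free float = ES(successor) - EF(current) = 29 - 16 = 13

13


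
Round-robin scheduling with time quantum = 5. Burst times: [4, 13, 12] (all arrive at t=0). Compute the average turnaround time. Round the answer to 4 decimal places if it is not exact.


Time quantum = 5
Execution trace:
  J1 runs 4 units, time = 4
  J2 runs 5 units, time = 9
  J3 runs 5 units, time = 14
  J2 runs 5 units, time = 19
  J3 runs 5 units, time = 24
  J2 runs 3 units, time = 27
  J3 runs 2 units, time = 29
Finish times: [4, 27, 29]
Average turnaround = 60/3 = 20.0

20.0


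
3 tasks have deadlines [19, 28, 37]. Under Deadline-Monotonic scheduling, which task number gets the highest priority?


Sort tasks by relative deadline (ascending):
  Task 1: deadline = 19
  Task 2: deadline = 28
  Task 3: deadline = 37
Priority order (highest first): [1, 2, 3]
Highest priority task = 1

1


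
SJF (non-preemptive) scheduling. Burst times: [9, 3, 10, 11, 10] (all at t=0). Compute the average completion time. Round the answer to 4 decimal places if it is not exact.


SJF order (ascending): [3, 9, 10, 10, 11]
Completion times:
  Job 1: burst=3, C=3
  Job 2: burst=9, C=12
  Job 3: burst=10, C=22
  Job 4: burst=10, C=32
  Job 5: burst=11, C=43
Average completion = 112/5 = 22.4

22.4


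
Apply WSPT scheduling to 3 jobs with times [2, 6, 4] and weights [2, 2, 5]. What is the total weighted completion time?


Compute p/w ratios and sort ascending (WSPT): [(4, 5), (2, 2), (6, 2)]
Compute weighted completion times:
  Job (p=4,w=5): C=4, w*C=5*4=20
  Job (p=2,w=2): C=6, w*C=2*6=12
  Job (p=6,w=2): C=12, w*C=2*12=24
Total weighted completion time = 56

56


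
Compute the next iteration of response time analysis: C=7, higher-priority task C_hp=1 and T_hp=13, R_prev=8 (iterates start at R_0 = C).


R_next = C + ceil(R_prev / T_hp) * C_hp
ceil(8 / 13) = ceil(0.6154) = 1
Interference = 1 * 1 = 1
R_next = 7 + 1 = 8
R_next = R_prev, so the iteration has converged (response time = 8).

8


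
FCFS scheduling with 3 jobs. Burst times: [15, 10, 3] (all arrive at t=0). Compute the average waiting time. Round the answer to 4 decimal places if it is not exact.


FCFS order (as given): [15, 10, 3]
Waiting times:
  Job 1: wait = 0
  Job 2: wait = 15
  Job 3: wait = 25
Sum of waiting times = 40
Average waiting time = 40/3 = 13.3333

13.3333


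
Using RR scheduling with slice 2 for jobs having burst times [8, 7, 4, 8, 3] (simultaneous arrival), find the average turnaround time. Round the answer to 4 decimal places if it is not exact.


Time quantum = 2
Execution trace:
  J1 runs 2 units, time = 2
  J2 runs 2 units, time = 4
  J3 runs 2 units, time = 6
  J4 runs 2 units, time = 8
  J5 runs 2 units, time = 10
  J1 runs 2 units, time = 12
  J2 runs 2 units, time = 14
  J3 runs 2 units, time = 16
  J4 runs 2 units, time = 18
  J5 runs 1 units, time = 19
  J1 runs 2 units, time = 21
  J2 runs 2 units, time = 23
  J4 runs 2 units, time = 25
  J1 runs 2 units, time = 27
  J2 runs 1 units, time = 28
  J4 runs 2 units, time = 30
Finish times: [27, 28, 16, 30, 19]
Average turnaround = 120/5 = 24.0

24.0


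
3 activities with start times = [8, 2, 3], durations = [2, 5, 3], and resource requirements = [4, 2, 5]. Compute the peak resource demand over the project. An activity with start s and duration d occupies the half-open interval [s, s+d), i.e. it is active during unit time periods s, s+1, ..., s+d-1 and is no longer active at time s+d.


Each activity i is active on [start_i, start_i + duration_i).
Compute total resource usage per time slot:
  t=0: active resources = [], total = 0
  t=1: active resources = [], total = 0
  t=2: active resources = [2], total = 2
  t=3: active resources = [2, 5], total = 7
  t=4: active resources = [2, 5], total = 7
  t=5: active resources = [2, 5], total = 7
  t=6: active resources = [2], total = 2
  t=7: active resources = [], total = 0
  t=8: active resources = [4], total = 4
  t=9: active resources = [4], total = 4
Peak resource demand = 7

7


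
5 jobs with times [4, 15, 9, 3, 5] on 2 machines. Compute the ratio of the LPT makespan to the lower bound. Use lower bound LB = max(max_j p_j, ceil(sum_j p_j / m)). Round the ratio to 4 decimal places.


LPT order: [15, 9, 5, 4, 3]
Machine loads after assignment: [18, 18]
LPT makespan = 18
Lower bound = max(max_job, ceil(total/2)) = max(15, 18) = 18
Ratio = 18 / 18 = 1.0

1.0


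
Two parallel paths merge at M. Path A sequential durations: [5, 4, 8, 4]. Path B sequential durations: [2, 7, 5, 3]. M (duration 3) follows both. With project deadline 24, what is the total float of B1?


Forward pass: ES(B1) = sum of predecessors on chain B = 0
EF = ES + duration = 0 + 2 = 2
Backward pass: LF(M) = deadline = 24; LS(M) = 24 - 3 = 21
LF(B1) = LS(M) - sum(successors on chain B) = 21 - 15 = 6
LS = LF - duration = 6 - 2 = 4
Total float = LS - ES = 4 - 0 = 4

4


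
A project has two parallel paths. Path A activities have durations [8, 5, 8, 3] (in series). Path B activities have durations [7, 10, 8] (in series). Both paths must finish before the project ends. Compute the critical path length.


Path A total = 8 + 5 + 8 + 3 = 24
Path B total = 7 + 10 + 8 = 25
Critical path = longest path = max(24, 25) = 25

25


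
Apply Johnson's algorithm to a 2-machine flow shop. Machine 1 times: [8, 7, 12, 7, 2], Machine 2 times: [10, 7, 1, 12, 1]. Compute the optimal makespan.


Apply Johnson's rule:
  Group 1 (a <= b): [(2, 7, 7), (4, 7, 12), (1, 8, 10)]
  Group 2 (a > b): [(3, 12, 1), (5, 2, 1)]
Optimal job order: [2, 4, 1, 3, 5]
Schedule:
  Job 2: M1 done at 7, M2 done at 14
  Job 4: M1 done at 14, M2 done at 26
  Job 1: M1 done at 22, M2 done at 36
  Job 3: M1 done at 34, M2 done at 37
  Job 5: M1 done at 36, M2 done at 38
Makespan = 38

38


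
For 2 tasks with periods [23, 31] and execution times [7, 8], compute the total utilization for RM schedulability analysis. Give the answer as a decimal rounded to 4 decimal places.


Compute individual utilizations (exact fractions):
  Task 1: C/T = 7/23 (approx. 0.3043)
  Task 2: C/T = 8/31 (approx. 0.2581)
Total utilization U = 7/23 + 8/31 = 401/713
Rounded to 4 decimal places: U = 0.5624
RM (Liu & Layland) bound for 2 tasks = 0.828427; compare with U = 401/713 (approx. 0.562412)
U <= bound, so schedulable by RM sufficient condition.

0.5624


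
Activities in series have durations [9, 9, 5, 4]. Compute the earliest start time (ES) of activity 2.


Activity 2 starts after activities 1 through 1 complete.
Predecessor durations: [9]
ES = 9 = 9

9


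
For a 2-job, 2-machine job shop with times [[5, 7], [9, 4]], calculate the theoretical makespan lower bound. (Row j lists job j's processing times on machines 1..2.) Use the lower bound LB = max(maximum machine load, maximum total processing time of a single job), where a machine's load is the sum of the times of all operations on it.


Machine loads:
  Machine 1: 5 + 9 = 14
  Machine 2: 7 + 4 = 11
Max machine load = 14
Job totals:
  Job 1: 12
  Job 2: 13
Max job total = 13
Lower bound = max(14, 13) = 14

14


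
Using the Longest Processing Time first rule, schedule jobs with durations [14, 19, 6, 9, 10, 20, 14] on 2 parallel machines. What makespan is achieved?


Sort jobs in decreasing order (LPT): [20, 19, 14, 14, 10, 9, 6]
Assign each job to the least loaded machine:
  Machine 1: jobs [20, 14, 9, 6], load = 49
  Machine 2: jobs [19, 14, 10], load = 43
Makespan = max load = 49

49


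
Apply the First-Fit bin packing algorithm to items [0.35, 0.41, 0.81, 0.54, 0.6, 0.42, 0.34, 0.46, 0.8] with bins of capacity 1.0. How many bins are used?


Place items sequentially using First-Fit:
  Item 0.35 -> new Bin 1
  Item 0.41 -> Bin 1 (now 0.76)
  Item 0.81 -> new Bin 2
  Item 0.54 -> new Bin 3
  Item 0.6 -> new Bin 4
  Item 0.42 -> Bin 3 (now 0.96)
  Item 0.34 -> Bin 4 (now 0.94)
  Item 0.46 -> new Bin 5
  Item 0.8 -> new Bin 6
Total bins used = 6

6


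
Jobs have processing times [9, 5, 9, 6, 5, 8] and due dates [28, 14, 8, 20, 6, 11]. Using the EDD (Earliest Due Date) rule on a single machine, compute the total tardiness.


Sort by due date (EDD order): [(5, 6), (9, 8), (8, 11), (5, 14), (6, 20), (9, 28)]
Compute completion times and tardiness:
  Job 1: p=5, d=6, C=5, tardiness=max(0,5-6)=0
  Job 2: p=9, d=8, C=14, tardiness=max(0,14-8)=6
  Job 3: p=8, d=11, C=22, tardiness=max(0,22-11)=11
  Job 4: p=5, d=14, C=27, tardiness=max(0,27-14)=13
  Job 5: p=6, d=20, C=33, tardiness=max(0,33-20)=13
  Job 6: p=9, d=28, C=42, tardiness=max(0,42-28)=14
Total tardiness = 57

57


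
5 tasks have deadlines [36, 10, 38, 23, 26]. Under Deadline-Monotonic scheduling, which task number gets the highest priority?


Sort tasks by relative deadline (ascending):
  Task 2: deadline = 10
  Task 4: deadline = 23
  Task 5: deadline = 26
  Task 1: deadline = 36
  Task 3: deadline = 38
Priority order (highest first): [2, 4, 5, 1, 3]
Highest priority task = 2

2


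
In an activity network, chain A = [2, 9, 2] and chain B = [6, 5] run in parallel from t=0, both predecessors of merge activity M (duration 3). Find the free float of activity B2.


ES(B2) = sum of predecessors on chain B = 6
EF(B2) = ES + duration = 6 + 5 = 11
Successor of B2 is M. ES(M) = max(sum(A), sum(B)) = max(13, 11) = 13
Free float = ES(successor) - EF(current) = 13 - 11 = 2

2


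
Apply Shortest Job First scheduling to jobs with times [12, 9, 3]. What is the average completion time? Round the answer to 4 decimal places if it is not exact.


SJF order (ascending): [3, 9, 12]
Completion times:
  Job 1: burst=3, C=3
  Job 2: burst=9, C=12
  Job 3: burst=12, C=24
Average completion = 39/3 = 13.0

13.0


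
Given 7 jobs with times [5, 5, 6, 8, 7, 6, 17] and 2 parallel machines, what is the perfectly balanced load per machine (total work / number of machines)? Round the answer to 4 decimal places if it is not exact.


Total processing time = 5 + 5 + 6 + 8 + 7 + 6 + 17 = 54
Number of machines = 2
Ideal balanced load = 54 / 2 = 27.0

27.0


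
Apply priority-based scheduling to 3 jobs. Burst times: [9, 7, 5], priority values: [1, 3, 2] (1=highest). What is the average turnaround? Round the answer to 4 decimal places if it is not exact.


Sort by priority (ascending = highest first):
Order: [(1, 9), (2, 5), (3, 7)]
Completion times:
  Priority 1, burst=9, C=9
  Priority 2, burst=5, C=14
  Priority 3, burst=7, C=21
Average turnaround = 44/3 = 14.6667

14.6667


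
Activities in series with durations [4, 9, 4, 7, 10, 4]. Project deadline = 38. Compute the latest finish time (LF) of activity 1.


LF(activity 1) = deadline - sum of successor durations
Successors: activities 2 through 6 with durations [9, 4, 7, 10, 4]
Sum of successor durations = 34
LF = 38 - 34 = 4

4


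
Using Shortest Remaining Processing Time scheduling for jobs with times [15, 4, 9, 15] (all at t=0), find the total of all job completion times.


Since all jobs arrive at t=0, SRPT equals SPT ordering.
SPT order: [4, 9, 15, 15]
Completion times:
  Job 1: p=4, C=4
  Job 2: p=9, C=13
  Job 3: p=15, C=28
  Job 4: p=15, C=43
Total completion time = 4 + 13 + 28 + 43 = 88

88


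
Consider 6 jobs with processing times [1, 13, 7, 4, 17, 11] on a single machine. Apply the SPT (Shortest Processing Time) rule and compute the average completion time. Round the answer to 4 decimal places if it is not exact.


Sort jobs by processing time (SPT order): [1, 4, 7, 11, 13, 17]
Compute completion times sequentially:
  Job 1: processing = 1, completes at 1
  Job 2: processing = 4, completes at 5
  Job 3: processing = 7, completes at 12
  Job 4: processing = 11, completes at 23
  Job 5: processing = 13, completes at 36
  Job 6: processing = 17, completes at 53
Sum of completion times = 130
Average completion time = 130/6 = 21.6667

21.6667


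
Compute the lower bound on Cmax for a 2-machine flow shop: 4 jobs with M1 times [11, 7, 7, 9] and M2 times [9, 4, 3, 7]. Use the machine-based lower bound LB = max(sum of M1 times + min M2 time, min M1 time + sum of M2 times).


LB1 = sum(M1 times) + min(M2 times) = 34 + 3 = 37
LB2 = min(M1 times) + sum(M2 times) = 7 + 23 = 30
Lower bound = max(LB1, LB2) = max(37, 30) = 37

37


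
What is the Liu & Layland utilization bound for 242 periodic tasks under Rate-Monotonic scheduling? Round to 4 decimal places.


Compute 2^(1/242) = 1.0028683504
Subtract 1: 1.0028683504 - 1 = 0.0028683504
Multiply by n: 242 * 0.0028683504 = 0.6941407968
Round to 4 dp: 0.6941

0.6941


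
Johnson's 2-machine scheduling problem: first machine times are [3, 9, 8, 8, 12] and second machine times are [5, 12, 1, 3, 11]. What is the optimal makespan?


Apply Johnson's rule:
  Group 1 (a <= b): [(1, 3, 5), (2, 9, 12)]
  Group 2 (a > b): [(5, 12, 11), (4, 8, 3), (3, 8, 1)]
Optimal job order: [1, 2, 5, 4, 3]
Schedule:
  Job 1: M1 done at 3, M2 done at 8
  Job 2: M1 done at 12, M2 done at 24
  Job 5: M1 done at 24, M2 done at 35
  Job 4: M1 done at 32, M2 done at 38
  Job 3: M1 done at 40, M2 done at 41
Makespan = 41

41


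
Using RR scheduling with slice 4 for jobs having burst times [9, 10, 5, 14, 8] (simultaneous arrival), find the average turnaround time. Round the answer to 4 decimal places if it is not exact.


Time quantum = 4
Execution trace:
  J1 runs 4 units, time = 4
  J2 runs 4 units, time = 8
  J3 runs 4 units, time = 12
  J4 runs 4 units, time = 16
  J5 runs 4 units, time = 20
  J1 runs 4 units, time = 24
  J2 runs 4 units, time = 28
  J3 runs 1 units, time = 29
  J4 runs 4 units, time = 33
  J5 runs 4 units, time = 37
  J1 runs 1 units, time = 38
  J2 runs 2 units, time = 40
  J4 runs 4 units, time = 44
  J4 runs 2 units, time = 46
Finish times: [38, 40, 29, 46, 37]
Average turnaround = 190/5 = 38.0

38.0


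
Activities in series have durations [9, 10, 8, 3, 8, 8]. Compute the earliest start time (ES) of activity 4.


Activity 4 starts after activities 1 through 3 complete.
Predecessor durations: [9, 10, 8]
ES = 9 + 10 + 8 = 27

27


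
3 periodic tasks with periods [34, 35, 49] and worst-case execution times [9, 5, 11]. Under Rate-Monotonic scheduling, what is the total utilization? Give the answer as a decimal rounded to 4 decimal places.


Compute individual utilizations (exact fractions):
  Task 1: C/T = 9/34 (approx. 0.2647)
  Task 2: C/T = 5/35 = 1/7 (approx. 0.1429)
  Task 3: C/T = 11/49 (approx. 0.2245)
Total utilization U = 9/34 + 1/7 + 11/49 = 1053/1666
Rounded to 4 decimal places: U = 0.6321
RM (Liu & Layland) bound for 3 tasks = 0.779763; compare with U = 1053/1666 (approx. 0.632053)
U <= bound, so schedulable by RM sufficient condition.

0.6321


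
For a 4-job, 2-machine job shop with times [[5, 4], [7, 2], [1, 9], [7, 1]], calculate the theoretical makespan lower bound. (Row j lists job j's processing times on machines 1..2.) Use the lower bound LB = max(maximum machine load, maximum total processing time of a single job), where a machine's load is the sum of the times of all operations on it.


Machine loads:
  Machine 1: 5 + 7 + 1 + 7 = 20
  Machine 2: 4 + 2 + 9 + 1 = 16
Max machine load = 20
Job totals:
  Job 1: 9
  Job 2: 9
  Job 3: 10
  Job 4: 8
Max job total = 10
Lower bound = max(20, 10) = 20

20


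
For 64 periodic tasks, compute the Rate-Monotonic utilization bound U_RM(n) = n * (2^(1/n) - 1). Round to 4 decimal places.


Compute 2^(1/64) = 1.0108892861
Subtract 1: 1.0108892861 - 1 = 0.0108892861
Multiply by n: 64 * 0.0108892861 = 0.6969143104
Round to 4 dp: 0.6969

0.6969


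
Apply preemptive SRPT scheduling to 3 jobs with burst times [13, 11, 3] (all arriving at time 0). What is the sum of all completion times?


Since all jobs arrive at t=0, SRPT equals SPT ordering.
SPT order: [3, 11, 13]
Completion times:
  Job 1: p=3, C=3
  Job 2: p=11, C=14
  Job 3: p=13, C=27
Total completion time = 3 + 14 + 27 = 44

44


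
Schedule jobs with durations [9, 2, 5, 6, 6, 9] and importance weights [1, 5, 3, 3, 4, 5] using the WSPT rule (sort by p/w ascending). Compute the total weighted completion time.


Compute p/w ratios and sort ascending (WSPT): [(2, 5), (6, 4), (5, 3), (9, 5), (6, 3), (9, 1)]
Compute weighted completion times:
  Job (p=2,w=5): C=2, w*C=5*2=10
  Job (p=6,w=4): C=8, w*C=4*8=32
  Job (p=5,w=3): C=13, w*C=3*13=39
  Job (p=9,w=5): C=22, w*C=5*22=110
  Job (p=6,w=3): C=28, w*C=3*28=84
  Job (p=9,w=1): C=37, w*C=1*37=37
Total weighted completion time = 312

312


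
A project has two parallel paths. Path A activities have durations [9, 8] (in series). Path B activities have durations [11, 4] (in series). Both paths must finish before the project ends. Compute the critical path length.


Path A total = 9 + 8 = 17
Path B total = 11 + 4 = 15
Critical path = longest path = max(17, 15) = 17

17


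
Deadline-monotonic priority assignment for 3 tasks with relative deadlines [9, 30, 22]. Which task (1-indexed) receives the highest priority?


Sort tasks by relative deadline (ascending):
  Task 1: deadline = 9
  Task 3: deadline = 22
  Task 2: deadline = 30
Priority order (highest first): [1, 3, 2]
Highest priority task = 1

1


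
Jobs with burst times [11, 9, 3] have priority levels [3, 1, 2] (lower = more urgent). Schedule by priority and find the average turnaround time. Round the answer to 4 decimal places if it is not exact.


Sort by priority (ascending = highest first):
Order: [(1, 9), (2, 3), (3, 11)]
Completion times:
  Priority 1, burst=9, C=9
  Priority 2, burst=3, C=12
  Priority 3, burst=11, C=23
Average turnaround = 44/3 = 14.6667

14.6667


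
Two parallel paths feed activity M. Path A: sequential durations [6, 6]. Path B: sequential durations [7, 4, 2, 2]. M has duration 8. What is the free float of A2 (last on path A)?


ES(A2) = sum of predecessors on chain A = 6
EF(A2) = ES + duration = 6 + 6 = 12
Successor of A2 is M. ES(M) = max(sum(A), sum(B)) = max(12, 15) = 15
Free float = ES(successor) - EF(current) = 15 - 12 = 3

3


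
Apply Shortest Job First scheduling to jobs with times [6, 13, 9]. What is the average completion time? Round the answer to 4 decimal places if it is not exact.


SJF order (ascending): [6, 9, 13]
Completion times:
  Job 1: burst=6, C=6
  Job 2: burst=9, C=15
  Job 3: burst=13, C=28
Average completion = 49/3 = 16.3333

16.3333


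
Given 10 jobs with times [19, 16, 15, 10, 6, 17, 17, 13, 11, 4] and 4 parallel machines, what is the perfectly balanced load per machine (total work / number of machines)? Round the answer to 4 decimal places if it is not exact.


Total processing time = 19 + 16 + 15 + 10 + 6 + 17 + 17 + 13 + 11 + 4 = 128
Number of machines = 4
Ideal balanced load = 128 / 4 = 32.0

32.0


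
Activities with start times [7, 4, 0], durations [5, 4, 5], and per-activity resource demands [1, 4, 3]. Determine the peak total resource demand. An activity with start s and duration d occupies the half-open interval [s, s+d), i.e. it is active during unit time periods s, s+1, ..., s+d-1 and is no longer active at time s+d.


Each activity i is active on [start_i, start_i + duration_i).
Compute total resource usage per time slot:
  t=0: active resources = [3], total = 3
  t=1: active resources = [3], total = 3
  t=2: active resources = [3], total = 3
  t=3: active resources = [3], total = 3
  t=4: active resources = [4, 3], total = 7
  t=5: active resources = [4], total = 4
  t=6: active resources = [4], total = 4
  t=7: active resources = [1, 4], total = 5
  t=8: active resources = [1], total = 1
  t=9: active resources = [1], total = 1
  t=10: active resources = [1], total = 1
  t=11: active resources = [1], total = 1
Peak resource demand = 7

7


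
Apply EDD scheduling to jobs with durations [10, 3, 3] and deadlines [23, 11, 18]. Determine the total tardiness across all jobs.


Sort by due date (EDD order): [(3, 11), (3, 18), (10, 23)]
Compute completion times and tardiness:
  Job 1: p=3, d=11, C=3, tardiness=max(0,3-11)=0
  Job 2: p=3, d=18, C=6, tardiness=max(0,6-18)=0
  Job 3: p=10, d=23, C=16, tardiness=max(0,16-23)=0
Total tardiness = 0

0


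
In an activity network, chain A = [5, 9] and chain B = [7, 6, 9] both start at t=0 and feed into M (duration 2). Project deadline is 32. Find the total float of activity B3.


Forward pass: ES(B3) = sum of predecessors on chain B = 13
EF = ES + duration = 13 + 9 = 22
Backward pass: LF(M) = deadline = 32; LS(M) = 32 - 2 = 30
LF(B3) = LS(M) - sum(successors on chain B) = 30 - 0 = 30
LS = LF - duration = 30 - 9 = 21
Total float = LS - ES = 21 - 13 = 8

8


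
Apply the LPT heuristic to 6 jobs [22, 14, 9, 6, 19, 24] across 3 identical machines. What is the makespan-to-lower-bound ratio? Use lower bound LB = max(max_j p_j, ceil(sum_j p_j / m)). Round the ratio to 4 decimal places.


LPT order: [24, 22, 19, 14, 9, 6]
Machine loads after assignment: [30, 31, 33]
LPT makespan = 33
Lower bound = max(max_job, ceil(total/3)) = max(24, 32) = 32
Ratio = 33 / 32 = 1.0313

1.0313


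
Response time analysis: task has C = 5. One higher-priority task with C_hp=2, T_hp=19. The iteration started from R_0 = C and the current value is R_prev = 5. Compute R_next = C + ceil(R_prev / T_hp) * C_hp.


R_next = C + ceil(R_prev / T_hp) * C_hp
ceil(5 / 19) = ceil(0.2632) = 1
Interference = 1 * 2 = 2
R_next = 5 + 2 = 7

7


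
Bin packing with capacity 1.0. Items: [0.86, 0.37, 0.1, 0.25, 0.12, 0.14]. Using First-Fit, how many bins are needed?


Place items sequentially using First-Fit:
  Item 0.86 -> new Bin 1
  Item 0.37 -> new Bin 2
  Item 0.1 -> Bin 1 (now 0.96)
  Item 0.25 -> Bin 2 (now 0.62)
  Item 0.12 -> Bin 2 (now 0.74)
  Item 0.14 -> Bin 2 (now 0.88)
Total bins used = 2

2


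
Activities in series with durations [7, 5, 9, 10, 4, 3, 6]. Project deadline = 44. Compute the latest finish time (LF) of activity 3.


LF(activity 3) = deadline - sum of successor durations
Successors: activities 4 through 7 with durations [10, 4, 3, 6]
Sum of successor durations = 23
LF = 44 - 23 = 21

21


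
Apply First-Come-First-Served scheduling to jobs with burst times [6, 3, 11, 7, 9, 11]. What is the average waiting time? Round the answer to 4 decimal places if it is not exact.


FCFS order (as given): [6, 3, 11, 7, 9, 11]
Waiting times:
  Job 1: wait = 0
  Job 2: wait = 6
  Job 3: wait = 9
  Job 4: wait = 20
  Job 5: wait = 27
  Job 6: wait = 36
Sum of waiting times = 98
Average waiting time = 98/6 = 16.3333

16.3333


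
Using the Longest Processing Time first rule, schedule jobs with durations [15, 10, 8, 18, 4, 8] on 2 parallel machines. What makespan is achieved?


Sort jobs in decreasing order (LPT): [18, 15, 10, 8, 8, 4]
Assign each job to the least loaded machine:
  Machine 1: jobs [18, 8, 4], load = 30
  Machine 2: jobs [15, 10, 8], load = 33
Makespan = max load = 33

33


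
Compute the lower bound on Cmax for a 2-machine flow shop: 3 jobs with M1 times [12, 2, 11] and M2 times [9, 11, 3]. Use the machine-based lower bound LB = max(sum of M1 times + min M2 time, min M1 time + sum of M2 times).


LB1 = sum(M1 times) + min(M2 times) = 25 + 3 = 28
LB2 = min(M1 times) + sum(M2 times) = 2 + 23 = 25
Lower bound = max(LB1, LB2) = max(28, 25) = 28

28


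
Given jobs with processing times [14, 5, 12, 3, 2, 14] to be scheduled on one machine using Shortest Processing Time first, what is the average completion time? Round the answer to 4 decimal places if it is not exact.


Sort jobs by processing time (SPT order): [2, 3, 5, 12, 14, 14]
Compute completion times sequentially:
  Job 1: processing = 2, completes at 2
  Job 2: processing = 3, completes at 5
  Job 3: processing = 5, completes at 10
  Job 4: processing = 12, completes at 22
  Job 5: processing = 14, completes at 36
  Job 6: processing = 14, completes at 50
Sum of completion times = 125
Average completion time = 125/6 = 20.8333

20.8333


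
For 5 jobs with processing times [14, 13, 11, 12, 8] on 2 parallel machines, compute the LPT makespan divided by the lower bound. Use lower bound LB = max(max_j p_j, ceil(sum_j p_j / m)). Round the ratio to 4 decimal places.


LPT order: [14, 13, 12, 11, 8]
Machine loads after assignment: [33, 25]
LPT makespan = 33
Lower bound = max(max_job, ceil(total/2)) = max(14, 29) = 29
Ratio = 33 / 29 = 1.1379

1.1379


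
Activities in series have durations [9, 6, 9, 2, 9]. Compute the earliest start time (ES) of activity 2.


Activity 2 starts after activities 1 through 1 complete.
Predecessor durations: [9]
ES = 9 = 9

9


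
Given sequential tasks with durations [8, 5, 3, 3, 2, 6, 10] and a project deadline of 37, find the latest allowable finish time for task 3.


LF(activity 3) = deadline - sum of successor durations
Successors: activities 4 through 7 with durations [3, 2, 6, 10]
Sum of successor durations = 21
LF = 37 - 21 = 16

16


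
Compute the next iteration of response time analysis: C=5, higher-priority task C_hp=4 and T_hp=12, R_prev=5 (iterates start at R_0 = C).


R_next = C + ceil(R_prev / T_hp) * C_hp
ceil(5 / 12) = ceil(0.4167) = 1
Interference = 1 * 4 = 4
R_next = 5 + 4 = 9

9


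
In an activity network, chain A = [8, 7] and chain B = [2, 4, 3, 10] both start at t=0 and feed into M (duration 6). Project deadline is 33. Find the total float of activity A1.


Forward pass: ES(A1) = sum of predecessors on chain A = 0
EF = ES + duration = 0 + 8 = 8
Backward pass: LF(M) = deadline = 33; LS(M) = 33 - 6 = 27
LF(A1) = LS(M) - sum(successors on chain A) = 27 - 7 = 20
LS = LF - duration = 20 - 8 = 12
Total float = LS - ES = 12 - 0 = 12

12


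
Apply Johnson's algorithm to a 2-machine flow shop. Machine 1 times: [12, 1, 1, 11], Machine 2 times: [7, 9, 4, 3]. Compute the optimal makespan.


Apply Johnson's rule:
  Group 1 (a <= b): [(2, 1, 9), (3, 1, 4)]
  Group 2 (a > b): [(1, 12, 7), (4, 11, 3)]
Optimal job order: [2, 3, 1, 4]
Schedule:
  Job 2: M1 done at 1, M2 done at 10
  Job 3: M1 done at 2, M2 done at 14
  Job 1: M1 done at 14, M2 done at 21
  Job 4: M1 done at 25, M2 done at 28
Makespan = 28

28


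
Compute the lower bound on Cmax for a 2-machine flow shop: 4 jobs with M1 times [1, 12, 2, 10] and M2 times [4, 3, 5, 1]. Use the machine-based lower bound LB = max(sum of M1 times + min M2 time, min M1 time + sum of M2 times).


LB1 = sum(M1 times) + min(M2 times) = 25 + 1 = 26
LB2 = min(M1 times) + sum(M2 times) = 1 + 13 = 14
Lower bound = max(LB1, LB2) = max(26, 14) = 26

26


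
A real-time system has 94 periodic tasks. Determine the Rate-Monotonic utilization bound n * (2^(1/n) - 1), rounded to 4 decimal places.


Compute 2^(1/94) = 1.0074011604
Subtract 1: 1.0074011604 - 1 = 0.0074011604
Multiply by n: 94 * 0.0074011604 = 0.6957090776
Round to 4 dp: 0.6957

0.6957


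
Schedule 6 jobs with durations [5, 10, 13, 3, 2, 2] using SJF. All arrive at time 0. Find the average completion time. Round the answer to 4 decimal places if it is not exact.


SJF order (ascending): [2, 2, 3, 5, 10, 13]
Completion times:
  Job 1: burst=2, C=2
  Job 2: burst=2, C=4
  Job 3: burst=3, C=7
  Job 4: burst=5, C=12
  Job 5: burst=10, C=22
  Job 6: burst=13, C=35
Average completion = 82/6 = 13.6667

13.6667


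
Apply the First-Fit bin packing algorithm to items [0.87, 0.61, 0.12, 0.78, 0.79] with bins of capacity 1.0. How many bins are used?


Place items sequentially using First-Fit:
  Item 0.87 -> new Bin 1
  Item 0.61 -> new Bin 2
  Item 0.12 -> Bin 1 (now 0.99)
  Item 0.78 -> new Bin 3
  Item 0.79 -> new Bin 4
Total bins used = 4

4


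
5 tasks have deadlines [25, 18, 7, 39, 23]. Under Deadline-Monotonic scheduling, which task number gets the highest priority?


Sort tasks by relative deadline (ascending):
  Task 3: deadline = 7
  Task 2: deadline = 18
  Task 5: deadline = 23
  Task 1: deadline = 25
  Task 4: deadline = 39
Priority order (highest first): [3, 2, 5, 1, 4]
Highest priority task = 3

3


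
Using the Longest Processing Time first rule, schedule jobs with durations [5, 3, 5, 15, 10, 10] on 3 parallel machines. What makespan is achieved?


Sort jobs in decreasing order (LPT): [15, 10, 10, 5, 5, 3]
Assign each job to the least loaded machine:
  Machine 1: jobs [15, 3], load = 18
  Machine 2: jobs [10, 5], load = 15
  Machine 3: jobs [10, 5], load = 15
Makespan = max load = 18

18


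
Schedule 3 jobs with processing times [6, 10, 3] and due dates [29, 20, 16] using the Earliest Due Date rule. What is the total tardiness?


Sort by due date (EDD order): [(3, 16), (10, 20), (6, 29)]
Compute completion times and tardiness:
  Job 1: p=3, d=16, C=3, tardiness=max(0,3-16)=0
  Job 2: p=10, d=20, C=13, tardiness=max(0,13-20)=0
  Job 3: p=6, d=29, C=19, tardiness=max(0,19-29)=0
Total tardiness = 0

0


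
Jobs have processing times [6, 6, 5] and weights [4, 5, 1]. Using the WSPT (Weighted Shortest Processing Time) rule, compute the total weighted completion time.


Compute p/w ratios and sort ascending (WSPT): [(6, 5), (6, 4), (5, 1)]
Compute weighted completion times:
  Job (p=6,w=5): C=6, w*C=5*6=30
  Job (p=6,w=4): C=12, w*C=4*12=48
  Job (p=5,w=1): C=17, w*C=1*17=17
Total weighted completion time = 95

95


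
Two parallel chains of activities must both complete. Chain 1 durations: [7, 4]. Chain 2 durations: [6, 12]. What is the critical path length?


Path A total = 7 + 4 = 11
Path B total = 6 + 12 = 18
Critical path = longest path = max(11, 18) = 18

18


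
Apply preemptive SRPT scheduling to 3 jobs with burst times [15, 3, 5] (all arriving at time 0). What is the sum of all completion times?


Since all jobs arrive at t=0, SRPT equals SPT ordering.
SPT order: [3, 5, 15]
Completion times:
  Job 1: p=3, C=3
  Job 2: p=5, C=8
  Job 3: p=15, C=23
Total completion time = 3 + 8 + 23 = 34

34


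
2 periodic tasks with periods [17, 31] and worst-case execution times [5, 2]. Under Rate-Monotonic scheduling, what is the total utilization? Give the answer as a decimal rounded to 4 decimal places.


Compute individual utilizations (exact fractions):
  Task 1: C/T = 5/17 (approx. 0.2941)
  Task 2: C/T = 2/31 (approx. 0.0645)
Total utilization U = 5/17 + 2/31 = 189/527
Rounded to 4 decimal places: U = 0.3586
RM (Liu & Layland) bound for 2 tasks = 0.828427; compare with U = 189/527 (approx. 0.358634)
U <= bound, so schedulable by RM sufficient condition.

0.3586


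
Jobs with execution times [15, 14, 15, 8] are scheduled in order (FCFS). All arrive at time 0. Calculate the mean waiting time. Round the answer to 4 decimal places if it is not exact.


FCFS order (as given): [15, 14, 15, 8]
Waiting times:
  Job 1: wait = 0
  Job 2: wait = 15
  Job 3: wait = 29
  Job 4: wait = 44
Sum of waiting times = 88
Average waiting time = 88/4 = 22.0

22.0


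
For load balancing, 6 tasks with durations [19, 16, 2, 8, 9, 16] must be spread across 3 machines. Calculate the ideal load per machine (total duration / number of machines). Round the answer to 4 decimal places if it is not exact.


Total processing time = 19 + 16 + 2 + 8 + 9 + 16 = 70
Number of machines = 3
Ideal balanced load = 70 / 3 = 23.3333

23.3333


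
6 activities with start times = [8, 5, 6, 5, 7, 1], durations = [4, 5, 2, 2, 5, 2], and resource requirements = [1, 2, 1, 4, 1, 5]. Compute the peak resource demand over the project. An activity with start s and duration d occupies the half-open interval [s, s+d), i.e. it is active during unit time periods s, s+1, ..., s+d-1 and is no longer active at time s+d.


Each activity i is active on [start_i, start_i + duration_i).
Compute total resource usage per time slot:
  t=0: active resources = [], total = 0
  t=1: active resources = [5], total = 5
  t=2: active resources = [5], total = 5
  t=3: active resources = [], total = 0
  t=4: active resources = [], total = 0
  t=5: active resources = [2, 4], total = 6
  t=6: active resources = [2, 1, 4], total = 7
  t=7: active resources = [2, 1, 1], total = 4
  t=8: active resources = [1, 2, 1], total = 4
  t=9: active resources = [1, 2, 1], total = 4
  t=10: active resources = [1, 1], total = 2
  t=11: active resources = [1, 1], total = 2
Peak resource demand = 7

7


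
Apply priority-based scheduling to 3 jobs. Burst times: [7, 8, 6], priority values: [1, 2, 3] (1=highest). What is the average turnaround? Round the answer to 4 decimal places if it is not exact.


Sort by priority (ascending = highest first):
Order: [(1, 7), (2, 8), (3, 6)]
Completion times:
  Priority 1, burst=7, C=7
  Priority 2, burst=8, C=15
  Priority 3, burst=6, C=21
Average turnaround = 43/3 = 14.3333

14.3333


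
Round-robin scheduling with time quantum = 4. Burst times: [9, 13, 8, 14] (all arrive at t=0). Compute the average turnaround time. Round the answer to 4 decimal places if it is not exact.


Time quantum = 4
Execution trace:
  J1 runs 4 units, time = 4
  J2 runs 4 units, time = 8
  J3 runs 4 units, time = 12
  J4 runs 4 units, time = 16
  J1 runs 4 units, time = 20
  J2 runs 4 units, time = 24
  J3 runs 4 units, time = 28
  J4 runs 4 units, time = 32
  J1 runs 1 units, time = 33
  J2 runs 4 units, time = 37
  J4 runs 4 units, time = 41
  J2 runs 1 units, time = 42
  J4 runs 2 units, time = 44
Finish times: [33, 42, 28, 44]
Average turnaround = 147/4 = 36.75

36.75


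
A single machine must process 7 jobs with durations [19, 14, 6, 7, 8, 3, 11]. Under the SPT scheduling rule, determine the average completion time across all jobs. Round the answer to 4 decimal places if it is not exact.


Sort jobs by processing time (SPT order): [3, 6, 7, 8, 11, 14, 19]
Compute completion times sequentially:
  Job 1: processing = 3, completes at 3
  Job 2: processing = 6, completes at 9
  Job 3: processing = 7, completes at 16
  Job 4: processing = 8, completes at 24
  Job 5: processing = 11, completes at 35
  Job 6: processing = 14, completes at 49
  Job 7: processing = 19, completes at 68
Sum of completion times = 204
Average completion time = 204/7 = 29.1429

29.1429
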